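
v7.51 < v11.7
True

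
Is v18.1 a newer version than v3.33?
Yes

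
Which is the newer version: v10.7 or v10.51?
v10.51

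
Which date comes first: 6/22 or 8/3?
6/22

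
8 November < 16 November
True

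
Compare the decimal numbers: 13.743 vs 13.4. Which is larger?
13.743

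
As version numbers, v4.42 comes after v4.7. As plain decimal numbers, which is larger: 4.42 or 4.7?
4.7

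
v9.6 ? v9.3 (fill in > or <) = >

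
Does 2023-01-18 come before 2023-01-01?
No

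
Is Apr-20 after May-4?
No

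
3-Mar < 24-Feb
False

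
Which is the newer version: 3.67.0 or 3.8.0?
3.67.0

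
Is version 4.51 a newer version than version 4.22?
Yes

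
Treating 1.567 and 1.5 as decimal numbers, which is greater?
1.567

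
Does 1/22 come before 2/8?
Yes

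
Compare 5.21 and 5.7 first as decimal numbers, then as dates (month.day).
As decimals: 5.21 < 5.7. As dates: 5/21 is later than 5/7 (day 21 > day 7).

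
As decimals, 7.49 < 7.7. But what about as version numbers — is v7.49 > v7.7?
True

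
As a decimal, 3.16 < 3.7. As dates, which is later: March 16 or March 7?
March 16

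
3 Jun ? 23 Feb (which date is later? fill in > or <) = >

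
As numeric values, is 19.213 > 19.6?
False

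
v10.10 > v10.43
False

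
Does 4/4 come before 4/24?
Yes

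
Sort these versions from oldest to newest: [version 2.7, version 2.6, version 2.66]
[version 2.6, version 2.7, version 2.66]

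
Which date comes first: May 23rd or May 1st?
May 1st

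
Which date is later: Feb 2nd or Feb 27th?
Feb 27th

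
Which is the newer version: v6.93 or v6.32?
v6.93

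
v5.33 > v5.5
True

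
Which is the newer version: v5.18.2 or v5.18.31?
v5.18.31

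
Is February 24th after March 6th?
No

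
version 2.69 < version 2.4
False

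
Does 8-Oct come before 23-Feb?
No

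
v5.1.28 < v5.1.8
False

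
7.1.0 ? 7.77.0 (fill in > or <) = <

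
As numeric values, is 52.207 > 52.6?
False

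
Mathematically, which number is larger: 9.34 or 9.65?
9.65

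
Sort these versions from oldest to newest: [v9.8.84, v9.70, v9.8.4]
[v9.8.4, v9.8.84, v9.70]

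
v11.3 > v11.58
False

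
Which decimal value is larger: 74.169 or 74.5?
74.5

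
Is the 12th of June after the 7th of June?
Yes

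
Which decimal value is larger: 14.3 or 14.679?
14.679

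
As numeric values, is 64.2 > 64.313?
False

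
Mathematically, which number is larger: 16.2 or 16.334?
16.334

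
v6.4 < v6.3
False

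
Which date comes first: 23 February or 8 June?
23 February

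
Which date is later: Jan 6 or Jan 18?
Jan 18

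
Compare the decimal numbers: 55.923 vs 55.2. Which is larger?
55.923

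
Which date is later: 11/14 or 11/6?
11/14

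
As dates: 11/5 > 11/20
False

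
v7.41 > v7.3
True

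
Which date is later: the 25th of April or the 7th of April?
the 25th of April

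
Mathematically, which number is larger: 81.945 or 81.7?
81.945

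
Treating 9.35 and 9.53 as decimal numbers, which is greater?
9.53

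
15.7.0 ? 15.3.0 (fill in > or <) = >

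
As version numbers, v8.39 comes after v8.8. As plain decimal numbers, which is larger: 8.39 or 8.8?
8.8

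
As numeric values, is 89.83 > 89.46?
True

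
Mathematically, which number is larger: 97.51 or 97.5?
97.51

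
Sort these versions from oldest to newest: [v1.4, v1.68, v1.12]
[v1.4, v1.12, v1.68]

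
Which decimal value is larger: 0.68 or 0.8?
0.8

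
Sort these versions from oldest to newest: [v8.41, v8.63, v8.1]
[v8.1, v8.41, v8.63]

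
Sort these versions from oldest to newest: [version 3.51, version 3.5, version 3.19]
[version 3.5, version 3.19, version 3.51]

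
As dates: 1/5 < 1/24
True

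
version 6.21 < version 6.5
False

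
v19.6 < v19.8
True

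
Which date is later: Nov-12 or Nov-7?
Nov-12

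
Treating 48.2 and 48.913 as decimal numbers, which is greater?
48.913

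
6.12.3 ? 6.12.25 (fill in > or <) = <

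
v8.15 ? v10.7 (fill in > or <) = <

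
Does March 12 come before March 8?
No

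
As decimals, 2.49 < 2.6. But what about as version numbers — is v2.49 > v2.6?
True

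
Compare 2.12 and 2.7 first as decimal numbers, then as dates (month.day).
As decimals: 2.12 < 2.7. As dates: 2/12 is later than 2/7 (day 12 > day 7).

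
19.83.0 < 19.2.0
False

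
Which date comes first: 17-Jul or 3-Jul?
3-Jul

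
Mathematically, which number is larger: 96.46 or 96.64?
96.64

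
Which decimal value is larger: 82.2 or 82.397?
82.397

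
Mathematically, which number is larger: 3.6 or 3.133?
3.6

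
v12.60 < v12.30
False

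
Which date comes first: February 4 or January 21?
January 21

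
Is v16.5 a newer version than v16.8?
No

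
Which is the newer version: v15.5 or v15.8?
v15.8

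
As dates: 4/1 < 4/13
True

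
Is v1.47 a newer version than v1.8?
Yes. Version numbers are compared segment by segment as integers, not as decimals: minor version 47 > 8, so v1.47 > v1.8 (even though the decimal 1.47 < 1.8).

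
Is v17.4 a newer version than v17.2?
Yes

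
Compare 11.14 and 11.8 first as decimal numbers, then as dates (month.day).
As decimals: 11.14 < 11.8. As dates: 11/14 is later than 11/8 (day 14 > day 8).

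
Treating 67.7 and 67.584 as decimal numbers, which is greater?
67.7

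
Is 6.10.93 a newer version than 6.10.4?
Yes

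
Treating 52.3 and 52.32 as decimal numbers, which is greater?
52.32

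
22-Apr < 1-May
True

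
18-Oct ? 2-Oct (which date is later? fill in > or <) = >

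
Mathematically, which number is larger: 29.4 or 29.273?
29.4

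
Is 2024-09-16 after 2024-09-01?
Yes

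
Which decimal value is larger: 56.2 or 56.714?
56.714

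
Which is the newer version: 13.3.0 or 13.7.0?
13.7.0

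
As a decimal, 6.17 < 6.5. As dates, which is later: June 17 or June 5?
June 17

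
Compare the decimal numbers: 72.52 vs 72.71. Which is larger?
72.71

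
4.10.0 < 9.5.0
True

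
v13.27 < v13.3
False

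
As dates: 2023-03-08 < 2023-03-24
True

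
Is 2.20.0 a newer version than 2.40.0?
No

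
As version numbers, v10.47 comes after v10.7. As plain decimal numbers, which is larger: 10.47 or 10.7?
10.7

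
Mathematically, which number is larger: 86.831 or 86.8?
86.831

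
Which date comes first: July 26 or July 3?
July 3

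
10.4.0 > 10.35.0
False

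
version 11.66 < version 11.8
False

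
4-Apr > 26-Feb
True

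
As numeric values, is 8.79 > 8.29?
True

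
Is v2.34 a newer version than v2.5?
Yes. Version numbers are compared segment by segment as integers, not as decimals: minor version 34 > 5, so v2.34 > v2.5 (even though the decimal 2.34 < 2.5).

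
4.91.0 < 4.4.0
False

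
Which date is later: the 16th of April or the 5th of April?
the 16th of April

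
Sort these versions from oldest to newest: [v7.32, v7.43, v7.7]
[v7.7, v7.32, v7.43]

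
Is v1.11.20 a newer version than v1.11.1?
Yes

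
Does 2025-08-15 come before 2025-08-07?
No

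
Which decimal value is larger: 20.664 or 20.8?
20.8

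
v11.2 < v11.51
True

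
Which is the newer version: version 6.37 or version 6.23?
version 6.37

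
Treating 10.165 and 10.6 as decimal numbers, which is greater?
10.6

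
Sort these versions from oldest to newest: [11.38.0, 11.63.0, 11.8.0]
[11.8.0, 11.38.0, 11.63.0]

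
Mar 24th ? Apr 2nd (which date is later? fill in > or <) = <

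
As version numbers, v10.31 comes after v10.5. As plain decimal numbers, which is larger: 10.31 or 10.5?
10.5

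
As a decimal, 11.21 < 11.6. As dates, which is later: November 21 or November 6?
November 21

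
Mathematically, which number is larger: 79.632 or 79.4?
79.632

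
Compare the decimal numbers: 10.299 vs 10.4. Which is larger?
10.4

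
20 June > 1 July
False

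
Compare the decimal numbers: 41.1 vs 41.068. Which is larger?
41.1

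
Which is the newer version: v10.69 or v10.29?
v10.69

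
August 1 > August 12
False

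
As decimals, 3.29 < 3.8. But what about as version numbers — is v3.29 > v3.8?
True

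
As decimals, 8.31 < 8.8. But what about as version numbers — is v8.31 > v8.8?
True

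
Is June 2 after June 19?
No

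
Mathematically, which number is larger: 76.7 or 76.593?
76.7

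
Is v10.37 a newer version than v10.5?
Yes. Version numbers are compared segment by segment as integers, not as decimals: minor version 37 > 5, so v10.37 > v10.5 (even though the decimal 10.37 < 10.5).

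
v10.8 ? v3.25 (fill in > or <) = >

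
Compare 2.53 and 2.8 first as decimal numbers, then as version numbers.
As decimals: 2.53 < 2.8. As versions: v2.53 > v2.8 (minor version 53 > 8).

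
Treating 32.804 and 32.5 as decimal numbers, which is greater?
32.804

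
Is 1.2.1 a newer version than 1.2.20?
No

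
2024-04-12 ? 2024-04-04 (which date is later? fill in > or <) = >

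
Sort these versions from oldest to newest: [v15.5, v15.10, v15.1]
[v15.1, v15.5, v15.10]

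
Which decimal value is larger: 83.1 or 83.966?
83.966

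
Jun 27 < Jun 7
False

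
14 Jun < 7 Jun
False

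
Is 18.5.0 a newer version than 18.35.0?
No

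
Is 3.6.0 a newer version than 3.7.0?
No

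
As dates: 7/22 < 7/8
False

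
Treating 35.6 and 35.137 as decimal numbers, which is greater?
35.6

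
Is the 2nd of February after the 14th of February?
No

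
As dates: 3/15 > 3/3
True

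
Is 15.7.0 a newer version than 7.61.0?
Yes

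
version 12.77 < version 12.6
False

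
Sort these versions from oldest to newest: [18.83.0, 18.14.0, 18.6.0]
[18.6.0, 18.14.0, 18.83.0]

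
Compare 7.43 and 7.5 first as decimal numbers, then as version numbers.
As decimals: 7.43 < 7.5. As versions: v7.43 > v7.5 (minor version 43 > 5).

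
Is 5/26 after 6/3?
No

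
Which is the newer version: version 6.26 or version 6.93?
version 6.93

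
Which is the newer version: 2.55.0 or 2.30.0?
2.55.0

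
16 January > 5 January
True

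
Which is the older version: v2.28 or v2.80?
v2.28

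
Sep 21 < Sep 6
False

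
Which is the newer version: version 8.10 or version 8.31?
version 8.31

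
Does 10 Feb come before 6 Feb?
No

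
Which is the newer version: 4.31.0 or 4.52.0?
4.52.0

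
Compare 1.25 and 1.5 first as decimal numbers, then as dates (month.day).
As decimals: 1.25 < 1.5. As dates: 1/25 is later than 1/5 (day 25 > day 5).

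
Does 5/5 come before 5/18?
Yes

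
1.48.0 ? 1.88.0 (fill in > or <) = <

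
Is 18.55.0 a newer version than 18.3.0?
Yes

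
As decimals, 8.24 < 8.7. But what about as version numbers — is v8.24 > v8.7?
True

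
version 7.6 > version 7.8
False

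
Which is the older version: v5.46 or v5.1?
v5.1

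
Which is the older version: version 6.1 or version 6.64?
version 6.1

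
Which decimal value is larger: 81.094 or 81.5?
81.5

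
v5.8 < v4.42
False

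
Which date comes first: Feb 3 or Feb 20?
Feb 3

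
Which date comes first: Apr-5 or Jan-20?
Jan-20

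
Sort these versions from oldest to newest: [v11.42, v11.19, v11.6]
[v11.6, v11.19, v11.42]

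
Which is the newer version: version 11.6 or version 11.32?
version 11.32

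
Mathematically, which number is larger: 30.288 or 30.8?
30.8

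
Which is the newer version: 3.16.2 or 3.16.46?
3.16.46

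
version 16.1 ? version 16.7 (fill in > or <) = <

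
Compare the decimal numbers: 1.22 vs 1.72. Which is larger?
1.72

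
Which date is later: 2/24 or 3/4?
3/4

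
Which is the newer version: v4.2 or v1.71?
v4.2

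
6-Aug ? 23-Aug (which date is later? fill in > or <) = <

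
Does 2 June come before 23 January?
No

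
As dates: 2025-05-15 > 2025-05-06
True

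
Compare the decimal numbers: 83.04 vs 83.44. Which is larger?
83.44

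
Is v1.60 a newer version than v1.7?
Yes. Version numbers are compared segment by segment as integers, not as decimals: minor version 60 > 7, so v1.60 > v1.7 (even though the decimal 1.60 < 1.7).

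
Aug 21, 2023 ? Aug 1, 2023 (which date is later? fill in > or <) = >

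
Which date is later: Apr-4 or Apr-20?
Apr-20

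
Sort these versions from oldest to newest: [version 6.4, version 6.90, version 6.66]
[version 6.4, version 6.66, version 6.90]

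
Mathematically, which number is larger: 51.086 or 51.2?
51.2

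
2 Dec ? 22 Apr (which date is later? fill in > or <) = >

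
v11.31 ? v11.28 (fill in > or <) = >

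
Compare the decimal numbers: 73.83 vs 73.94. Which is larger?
73.94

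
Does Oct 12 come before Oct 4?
No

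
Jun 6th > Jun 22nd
False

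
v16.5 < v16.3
False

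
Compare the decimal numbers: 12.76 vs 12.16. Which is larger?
12.76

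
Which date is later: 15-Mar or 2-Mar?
15-Mar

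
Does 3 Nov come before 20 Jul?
No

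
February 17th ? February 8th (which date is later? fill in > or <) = >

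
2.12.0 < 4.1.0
True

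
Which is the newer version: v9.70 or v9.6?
v9.70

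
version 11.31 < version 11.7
False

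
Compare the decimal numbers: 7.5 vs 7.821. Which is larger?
7.821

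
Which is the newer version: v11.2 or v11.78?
v11.78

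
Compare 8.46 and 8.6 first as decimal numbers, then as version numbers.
As decimals: 8.46 < 8.6. As versions: v8.46 > v8.6 (minor version 46 > 6).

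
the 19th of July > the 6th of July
True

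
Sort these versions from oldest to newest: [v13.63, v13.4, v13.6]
[v13.4, v13.6, v13.63]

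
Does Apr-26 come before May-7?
Yes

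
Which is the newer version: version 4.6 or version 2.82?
version 4.6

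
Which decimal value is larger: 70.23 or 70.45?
70.45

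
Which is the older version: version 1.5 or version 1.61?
version 1.5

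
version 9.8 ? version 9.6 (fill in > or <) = >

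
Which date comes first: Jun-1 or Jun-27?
Jun-1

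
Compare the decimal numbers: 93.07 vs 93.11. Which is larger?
93.11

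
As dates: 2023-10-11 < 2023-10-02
False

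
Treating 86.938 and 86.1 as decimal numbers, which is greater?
86.938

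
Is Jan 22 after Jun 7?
No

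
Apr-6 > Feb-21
True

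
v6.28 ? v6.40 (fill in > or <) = <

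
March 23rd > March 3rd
True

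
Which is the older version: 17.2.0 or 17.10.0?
17.2.0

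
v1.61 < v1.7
False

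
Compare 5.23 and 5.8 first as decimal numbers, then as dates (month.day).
As decimals: 5.23 < 5.8. As dates: 5/23 is later than 5/8 (day 23 > day 8).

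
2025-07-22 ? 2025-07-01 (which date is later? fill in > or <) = >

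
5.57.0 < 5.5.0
False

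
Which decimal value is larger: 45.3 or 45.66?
45.66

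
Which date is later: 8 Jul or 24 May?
8 Jul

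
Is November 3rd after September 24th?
Yes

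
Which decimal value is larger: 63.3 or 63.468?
63.468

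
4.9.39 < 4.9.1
False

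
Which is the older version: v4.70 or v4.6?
v4.6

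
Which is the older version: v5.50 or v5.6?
v5.6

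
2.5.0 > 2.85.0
False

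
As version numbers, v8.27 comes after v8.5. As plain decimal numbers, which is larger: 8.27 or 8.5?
8.5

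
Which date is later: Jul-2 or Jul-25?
Jul-25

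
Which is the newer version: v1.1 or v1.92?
v1.92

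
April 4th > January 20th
True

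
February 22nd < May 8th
True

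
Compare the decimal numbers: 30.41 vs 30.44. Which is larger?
30.44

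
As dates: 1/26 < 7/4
True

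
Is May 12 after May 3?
Yes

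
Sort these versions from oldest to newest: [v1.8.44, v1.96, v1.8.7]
[v1.8.7, v1.8.44, v1.96]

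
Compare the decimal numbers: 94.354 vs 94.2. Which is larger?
94.354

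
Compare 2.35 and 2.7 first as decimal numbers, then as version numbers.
As decimals: 2.35 < 2.7. As versions: v2.35 > v2.7 (minor version 35 > 7).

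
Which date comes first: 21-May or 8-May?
8-May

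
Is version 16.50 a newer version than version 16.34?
Yes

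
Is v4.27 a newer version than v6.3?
No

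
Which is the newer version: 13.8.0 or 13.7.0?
13.8.0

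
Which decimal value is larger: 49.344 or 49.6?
49.6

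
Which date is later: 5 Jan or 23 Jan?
23 Jan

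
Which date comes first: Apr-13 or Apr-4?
Apr-4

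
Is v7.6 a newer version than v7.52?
No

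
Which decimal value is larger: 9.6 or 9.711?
9.711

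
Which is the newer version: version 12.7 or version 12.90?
version 12.90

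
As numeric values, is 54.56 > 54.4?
True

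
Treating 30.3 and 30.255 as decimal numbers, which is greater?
30.3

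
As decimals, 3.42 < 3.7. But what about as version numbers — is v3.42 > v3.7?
True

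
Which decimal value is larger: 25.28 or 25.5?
25.5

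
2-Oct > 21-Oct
False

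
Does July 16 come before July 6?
No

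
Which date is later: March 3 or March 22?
March 22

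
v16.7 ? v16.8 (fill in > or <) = <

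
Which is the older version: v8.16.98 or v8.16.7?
v8.16.7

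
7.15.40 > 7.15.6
True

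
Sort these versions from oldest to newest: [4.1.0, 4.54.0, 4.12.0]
[4.1.0, 4.12.0, 4.54.0]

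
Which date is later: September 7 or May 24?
September 7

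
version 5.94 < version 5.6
False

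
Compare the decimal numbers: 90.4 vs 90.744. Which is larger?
90.744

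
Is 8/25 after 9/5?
No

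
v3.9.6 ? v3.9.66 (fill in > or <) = <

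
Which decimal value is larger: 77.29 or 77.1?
77.29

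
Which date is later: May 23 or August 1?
August 1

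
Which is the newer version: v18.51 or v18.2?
v18.51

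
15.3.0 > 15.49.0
False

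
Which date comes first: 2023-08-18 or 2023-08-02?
2023-08-02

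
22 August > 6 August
True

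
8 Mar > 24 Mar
False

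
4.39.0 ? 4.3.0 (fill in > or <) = >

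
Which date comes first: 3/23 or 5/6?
3/23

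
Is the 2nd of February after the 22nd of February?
No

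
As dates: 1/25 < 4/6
True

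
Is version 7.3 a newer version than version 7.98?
No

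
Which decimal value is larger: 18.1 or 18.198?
18.198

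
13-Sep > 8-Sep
True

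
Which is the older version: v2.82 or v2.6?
v2.6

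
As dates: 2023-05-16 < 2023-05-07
False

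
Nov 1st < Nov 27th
True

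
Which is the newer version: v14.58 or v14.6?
v14.58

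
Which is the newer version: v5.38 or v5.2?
v5.38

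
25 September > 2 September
True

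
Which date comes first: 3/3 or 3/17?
3/3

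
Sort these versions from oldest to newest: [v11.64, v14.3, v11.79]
[v11.64, v11.79, v14.3]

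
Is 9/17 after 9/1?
Yes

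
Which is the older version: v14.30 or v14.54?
v14.30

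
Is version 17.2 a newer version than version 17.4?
No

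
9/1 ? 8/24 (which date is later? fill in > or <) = >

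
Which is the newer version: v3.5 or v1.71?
v3.5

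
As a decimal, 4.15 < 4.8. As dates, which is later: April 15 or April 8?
April 15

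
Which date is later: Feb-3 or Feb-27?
Feb-27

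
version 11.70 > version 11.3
True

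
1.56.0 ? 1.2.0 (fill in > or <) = >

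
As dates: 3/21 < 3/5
False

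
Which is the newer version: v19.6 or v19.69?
v19.69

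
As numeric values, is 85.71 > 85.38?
True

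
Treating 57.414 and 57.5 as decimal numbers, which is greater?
57.5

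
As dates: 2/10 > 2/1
True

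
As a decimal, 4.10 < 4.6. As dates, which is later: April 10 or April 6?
April 10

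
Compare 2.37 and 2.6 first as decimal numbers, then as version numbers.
As decimals: 2.37 < 2.6. As versions: v2.37 > v2.6 (minor version 37 > 6).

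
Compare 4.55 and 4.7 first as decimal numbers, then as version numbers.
As decimals: 4.55 < 4.7. As versions: v4.55 > v4.7 (minor version 55 > 7).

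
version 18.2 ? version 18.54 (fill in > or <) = <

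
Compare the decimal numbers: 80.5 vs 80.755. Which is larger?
80.755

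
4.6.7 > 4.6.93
False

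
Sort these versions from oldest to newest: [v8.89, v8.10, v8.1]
[v8.1, v8.10, v8.89]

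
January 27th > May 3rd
False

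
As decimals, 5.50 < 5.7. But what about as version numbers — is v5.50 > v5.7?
True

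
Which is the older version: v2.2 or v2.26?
v2.2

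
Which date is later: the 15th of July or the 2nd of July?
the 15th of July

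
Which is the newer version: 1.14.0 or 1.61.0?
1.61.0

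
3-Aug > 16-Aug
False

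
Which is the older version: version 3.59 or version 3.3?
version 3.3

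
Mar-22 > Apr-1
False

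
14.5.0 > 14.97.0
False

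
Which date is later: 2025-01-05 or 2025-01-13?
2025-01-13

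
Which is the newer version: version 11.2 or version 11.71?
version 11.71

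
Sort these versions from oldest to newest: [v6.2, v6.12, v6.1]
[v6.1, v6.2, v6.12]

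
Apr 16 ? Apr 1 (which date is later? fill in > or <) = >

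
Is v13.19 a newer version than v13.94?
No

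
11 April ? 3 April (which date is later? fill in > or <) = >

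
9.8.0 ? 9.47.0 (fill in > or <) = <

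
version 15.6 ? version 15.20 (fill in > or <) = <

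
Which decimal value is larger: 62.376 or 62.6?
62.6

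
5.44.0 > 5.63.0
False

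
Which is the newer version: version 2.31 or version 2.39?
version 2.39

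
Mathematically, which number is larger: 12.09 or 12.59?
12.59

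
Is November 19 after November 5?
Yes. Day 19 comes after day 5 in November — this is a date comparison, not a decimal one (the decimal 11.19 would be smaller than 11.5).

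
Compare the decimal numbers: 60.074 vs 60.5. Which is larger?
60.5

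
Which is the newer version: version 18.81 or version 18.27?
version 18.81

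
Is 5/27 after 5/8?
Yes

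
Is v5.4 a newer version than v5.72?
No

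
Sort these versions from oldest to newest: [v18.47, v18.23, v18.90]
[v18.23, v18.47, v18.90]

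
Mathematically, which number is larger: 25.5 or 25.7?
25.7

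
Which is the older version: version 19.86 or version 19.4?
version 19.4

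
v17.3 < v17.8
True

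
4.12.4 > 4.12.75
False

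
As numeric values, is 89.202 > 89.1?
True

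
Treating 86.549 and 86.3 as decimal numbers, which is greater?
86.549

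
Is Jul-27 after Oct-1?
No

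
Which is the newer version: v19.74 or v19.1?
v19.74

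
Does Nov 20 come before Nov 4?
No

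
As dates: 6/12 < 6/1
False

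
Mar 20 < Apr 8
True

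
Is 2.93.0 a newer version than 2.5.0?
Yes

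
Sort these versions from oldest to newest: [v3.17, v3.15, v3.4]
[v3.4, v3.15, v3.17]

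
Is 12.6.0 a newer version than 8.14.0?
Yes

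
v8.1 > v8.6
False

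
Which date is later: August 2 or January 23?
August 2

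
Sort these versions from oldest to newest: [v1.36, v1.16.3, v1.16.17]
[v1.16.3, v1.16.17, v1.36]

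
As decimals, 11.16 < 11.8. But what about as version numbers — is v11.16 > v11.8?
True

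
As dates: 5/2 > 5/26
False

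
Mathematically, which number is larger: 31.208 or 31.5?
31.5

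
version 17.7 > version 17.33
False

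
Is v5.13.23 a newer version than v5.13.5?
Yes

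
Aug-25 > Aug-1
True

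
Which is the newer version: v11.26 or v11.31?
v11.31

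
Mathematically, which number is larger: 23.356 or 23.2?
23.356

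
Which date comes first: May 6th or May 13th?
May 6th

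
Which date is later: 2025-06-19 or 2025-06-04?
2025-06-19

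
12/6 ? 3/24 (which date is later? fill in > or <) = >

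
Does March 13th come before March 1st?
No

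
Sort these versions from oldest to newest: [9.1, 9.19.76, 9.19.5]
[9.1, 9.19.5, 9.19.76]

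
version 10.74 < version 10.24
False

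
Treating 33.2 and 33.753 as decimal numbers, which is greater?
33.753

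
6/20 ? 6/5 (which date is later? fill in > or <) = >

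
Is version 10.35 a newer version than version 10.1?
Yes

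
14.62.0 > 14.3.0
True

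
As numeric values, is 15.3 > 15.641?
False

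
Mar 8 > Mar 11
False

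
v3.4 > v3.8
False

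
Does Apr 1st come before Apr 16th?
Yes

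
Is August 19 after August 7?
Yes. Day 19 comes after day 7 in August — this is a date comparison, not a decimal one (the decimal 8.19 would be smaller than 8.7).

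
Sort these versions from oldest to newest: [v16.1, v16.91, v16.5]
[v16.1, v16.5, v16.91]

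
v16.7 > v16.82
False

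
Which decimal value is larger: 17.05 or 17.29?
17.29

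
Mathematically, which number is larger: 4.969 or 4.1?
4.969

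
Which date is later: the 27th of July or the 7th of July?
the 27th of July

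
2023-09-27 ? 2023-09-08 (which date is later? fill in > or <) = >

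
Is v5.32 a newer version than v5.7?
Yes. Version numbers are compared segment by segment as integers, not as decimals: minor version 32 > 7, so v5.32 > v5.7 (even though the decimal 5.32 < 5.7).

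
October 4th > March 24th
True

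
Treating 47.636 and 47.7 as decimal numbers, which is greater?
47.7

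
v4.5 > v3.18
True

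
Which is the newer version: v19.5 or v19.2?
v19.5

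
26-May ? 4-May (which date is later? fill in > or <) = >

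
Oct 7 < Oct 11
True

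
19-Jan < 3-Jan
False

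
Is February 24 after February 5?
Yes. Day 24 comes after day 5 in February — this is a date comparison, not a decimal one (the decimal 2.24 would be smaller than 2.5).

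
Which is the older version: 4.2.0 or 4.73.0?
4.2.0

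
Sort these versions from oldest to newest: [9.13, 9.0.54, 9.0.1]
[9.0.1, 9.0.54, 9.13]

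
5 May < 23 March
False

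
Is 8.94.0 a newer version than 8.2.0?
Yes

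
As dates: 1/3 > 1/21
False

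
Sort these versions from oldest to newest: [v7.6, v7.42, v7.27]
[v7.6, v7.27, v7.42]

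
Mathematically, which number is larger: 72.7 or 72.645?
72.7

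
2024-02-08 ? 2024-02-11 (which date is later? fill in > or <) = <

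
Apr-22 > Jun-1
False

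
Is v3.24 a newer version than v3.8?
Yes. Version numbers are compared segment by segment as integers, not as decimals: minor version 24 > 8, so v3.24 > v3.8 (even though the decimal 3.24 < 3.8).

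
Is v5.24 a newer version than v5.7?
Yes. Version numbers are compared segment by segment as integers, not as decimals: minor version 24 > 7, so v5.24 > v5.7 (even though the decimal 5.24 < 5.7).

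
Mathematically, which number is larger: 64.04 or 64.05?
64.05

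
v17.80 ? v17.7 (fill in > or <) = >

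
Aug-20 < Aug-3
False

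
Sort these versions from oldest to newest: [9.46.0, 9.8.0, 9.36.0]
[9.8.0, 9.36.0, 9.46.0]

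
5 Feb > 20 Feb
False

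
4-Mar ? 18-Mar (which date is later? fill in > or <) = <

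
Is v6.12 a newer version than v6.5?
Yes. Version numbers are compared segment by segment as integers, not as decimals: minor version 12 > 5, so v6.12 > v6.5 (even though the decimal 6.12 < 6.5).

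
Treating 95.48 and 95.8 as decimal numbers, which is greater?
95.8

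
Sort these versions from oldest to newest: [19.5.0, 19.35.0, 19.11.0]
[19.5.0, 19.11.0, 19.35.0]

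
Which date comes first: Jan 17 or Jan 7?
Jan 7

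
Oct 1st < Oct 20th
True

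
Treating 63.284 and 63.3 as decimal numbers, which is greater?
63.3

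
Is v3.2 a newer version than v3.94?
No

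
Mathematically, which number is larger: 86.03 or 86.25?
86.25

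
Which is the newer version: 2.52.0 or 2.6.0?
2.52.0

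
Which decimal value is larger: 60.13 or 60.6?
60.6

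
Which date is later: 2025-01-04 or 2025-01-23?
2025-01-23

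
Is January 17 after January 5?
Yes. Day 17 comes after day 5 in January — this is a date comparison, not a decimal one (the decimal 1.17 would be smaller than 1.5).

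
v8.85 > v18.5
False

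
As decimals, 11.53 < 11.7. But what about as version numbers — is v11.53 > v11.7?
True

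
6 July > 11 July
False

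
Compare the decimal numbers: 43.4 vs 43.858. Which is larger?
43.858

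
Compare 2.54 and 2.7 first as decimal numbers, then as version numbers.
As decimals: 2.54 < 2.7. As versions: v2.54 > v2.7 (minor version 54 > 7).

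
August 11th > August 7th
True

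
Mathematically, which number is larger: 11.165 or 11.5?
11.5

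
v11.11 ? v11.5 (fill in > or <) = >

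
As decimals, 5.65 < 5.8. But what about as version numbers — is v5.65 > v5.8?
True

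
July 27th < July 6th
False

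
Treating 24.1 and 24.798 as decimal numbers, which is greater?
24.798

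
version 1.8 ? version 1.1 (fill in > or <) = >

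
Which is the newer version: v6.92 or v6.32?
v6.92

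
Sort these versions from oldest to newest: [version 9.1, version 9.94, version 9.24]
[version 9.1, version 9.24, version 9.94]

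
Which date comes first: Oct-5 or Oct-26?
Oct-5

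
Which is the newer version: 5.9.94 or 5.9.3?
5.9.94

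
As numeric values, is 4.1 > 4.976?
False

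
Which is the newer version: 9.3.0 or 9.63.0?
9.63.0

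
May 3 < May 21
True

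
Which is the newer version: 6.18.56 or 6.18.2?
6.18.56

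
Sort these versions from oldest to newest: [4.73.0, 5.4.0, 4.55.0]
[4.55.0, 4.73.0, 5.4.0]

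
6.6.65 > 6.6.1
True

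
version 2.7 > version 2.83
False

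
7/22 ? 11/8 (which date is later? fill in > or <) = <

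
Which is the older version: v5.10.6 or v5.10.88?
v5.10.6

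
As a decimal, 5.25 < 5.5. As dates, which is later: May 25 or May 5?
May 25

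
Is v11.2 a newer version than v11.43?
No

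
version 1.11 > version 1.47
False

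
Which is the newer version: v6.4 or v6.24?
v6.24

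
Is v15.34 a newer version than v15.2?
Yes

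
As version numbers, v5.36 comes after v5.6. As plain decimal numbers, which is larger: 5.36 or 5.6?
5.6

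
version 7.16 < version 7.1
False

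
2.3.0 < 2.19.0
True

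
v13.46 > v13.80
False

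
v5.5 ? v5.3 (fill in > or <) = >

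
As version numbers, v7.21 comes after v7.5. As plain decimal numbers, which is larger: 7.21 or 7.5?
7.5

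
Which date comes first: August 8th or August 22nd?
August 8th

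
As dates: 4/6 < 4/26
True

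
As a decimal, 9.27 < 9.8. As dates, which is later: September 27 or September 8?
September 27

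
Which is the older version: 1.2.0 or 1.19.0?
1.2.0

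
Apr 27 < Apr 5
False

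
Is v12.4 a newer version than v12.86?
No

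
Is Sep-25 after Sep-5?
Yes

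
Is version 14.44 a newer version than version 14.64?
No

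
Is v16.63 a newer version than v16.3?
Yes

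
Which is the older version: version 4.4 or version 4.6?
version 4.4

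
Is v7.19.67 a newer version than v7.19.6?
Yes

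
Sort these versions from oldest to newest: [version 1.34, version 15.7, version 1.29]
[version 1.29, version 1.34, version 15.7]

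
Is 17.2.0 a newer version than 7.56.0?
Yes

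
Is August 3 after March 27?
Yes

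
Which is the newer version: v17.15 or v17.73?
v17.73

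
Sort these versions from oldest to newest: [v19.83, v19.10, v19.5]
[v19.5, v19.10, v19.83]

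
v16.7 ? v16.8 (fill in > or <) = <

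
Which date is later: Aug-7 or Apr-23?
Aug-7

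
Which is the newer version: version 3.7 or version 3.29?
version 3.29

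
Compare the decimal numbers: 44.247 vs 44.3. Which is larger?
44.3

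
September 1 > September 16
False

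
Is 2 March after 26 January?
Yes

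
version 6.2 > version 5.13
True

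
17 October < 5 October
False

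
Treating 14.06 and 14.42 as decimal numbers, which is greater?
14.42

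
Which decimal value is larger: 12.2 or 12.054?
12.2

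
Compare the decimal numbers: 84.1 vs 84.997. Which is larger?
84.997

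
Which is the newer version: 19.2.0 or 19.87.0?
19.87.0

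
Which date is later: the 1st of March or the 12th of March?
the 12th of March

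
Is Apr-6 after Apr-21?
No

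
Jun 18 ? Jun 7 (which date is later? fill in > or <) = >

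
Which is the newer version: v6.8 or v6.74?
v6.74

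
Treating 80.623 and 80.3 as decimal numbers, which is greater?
80.623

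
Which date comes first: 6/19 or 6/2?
6/2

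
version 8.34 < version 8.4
False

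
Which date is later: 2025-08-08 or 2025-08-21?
2025-08-21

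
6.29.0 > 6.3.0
True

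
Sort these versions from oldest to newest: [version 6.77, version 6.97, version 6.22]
[version 6.22, version 6.77, version 6.97]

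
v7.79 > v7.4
True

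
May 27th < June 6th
True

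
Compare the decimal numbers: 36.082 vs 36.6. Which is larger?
36.6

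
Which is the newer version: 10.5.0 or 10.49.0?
10.49.0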